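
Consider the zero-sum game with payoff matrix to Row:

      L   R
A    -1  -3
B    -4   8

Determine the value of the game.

Row minima: A → -3, B → -4; maximin = -3.
Column maxima: L → -1, R → 8; minimax = -1.
-3 ≠ -1, so there is no saddle point; optimal play is mixed.
Let Row play A with probability p. Expected payoff against L: (-1)p + (-4)(1−p) = 3p − 4; against R: (-3)p + 8(1−p) = −11p + 8.
Setting these equal: 3p − 4 = −11p + 8 ⇒ 14p = 12 ⇒ p = 6/7, and the value is (3)·(6/7) − 4 = -10/7.
For Column: with q = P(L), equating A's and B's payoffs gives 2q − 3 = −12q + 8 ⇒ q = 11/14.

-10/7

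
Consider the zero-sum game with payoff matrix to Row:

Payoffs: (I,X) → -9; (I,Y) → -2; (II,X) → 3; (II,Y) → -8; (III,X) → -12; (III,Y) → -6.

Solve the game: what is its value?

-13/3

Row minima: I → -9, II → -8, III → -12; maximin = -8.
Column maxima: X → 3, Y → -2; minimax = -2.
-8 ≠ -2, so there is no saddle point; optimal play is mixed.
III is strictly dominated by I, so Row never plays it.
On the remaining 2×2 (I, II vs X, Y):
Let Row play I with probability p. Expected payoff against X: (-9)p + 3(1−p) = −12p + 3; against Y: (-2)p + (-8)(1−p) = 6p − 8.
Setting these equal: −12p + 3 = 6p − 8 ⇒ −18p = -11 ⇒ p = 11/18, and the value is (-12)·(11/18) + 3 = -13/3.
For Column: with q = P(X), equating I's and II's payoffs gives −7q − 2 = 11q − 8 ⇒ q = 1/3.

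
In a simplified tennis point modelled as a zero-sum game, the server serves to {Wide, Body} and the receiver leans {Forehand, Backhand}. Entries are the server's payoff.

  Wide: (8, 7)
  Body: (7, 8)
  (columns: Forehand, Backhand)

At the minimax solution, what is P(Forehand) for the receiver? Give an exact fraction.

1/2

Row minima: Wide → 7, Body → 7; maximin = 7.
Column maxima: Forehand → 8, Backhand → 8; minimax = 8.
7 ≠ 8, so there is no saddle point; optimal play is mixed.
Let the server play Wide with probability p. Expected payoff against Forehand: 8p + 7(1−p) = p + 7; against Backhand: 7p + 8(1−p) = −p + 8.
Setting these equal: p + 7 = −p + 8 ⇒ 2p = 1 ⇒ p = 1/2, and the value is (1)·(1/2) + 7 = 15/2.
For the receiver: with q = P(Forehand), equating Wide's and Body's payoffs gives q + 7 = −q + 8 ⇒ q = 1/2.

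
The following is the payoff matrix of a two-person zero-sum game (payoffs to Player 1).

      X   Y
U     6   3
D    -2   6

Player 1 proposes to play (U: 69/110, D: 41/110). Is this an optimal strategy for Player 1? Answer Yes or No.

Against X this mix gives (69/110)·6 + (41/110)·(-2) = 166/55.
Against Y this mix gives (69/110)·3 + (41/110)·6 = 453/110.
Player 2 will play X, holding Player 1 to 166/55. Shifting weight toward the row that does better against X would raise this floor (the equalizing mix achieves 42/11 against both X and Y), so the proposed strategy is not optimal.

No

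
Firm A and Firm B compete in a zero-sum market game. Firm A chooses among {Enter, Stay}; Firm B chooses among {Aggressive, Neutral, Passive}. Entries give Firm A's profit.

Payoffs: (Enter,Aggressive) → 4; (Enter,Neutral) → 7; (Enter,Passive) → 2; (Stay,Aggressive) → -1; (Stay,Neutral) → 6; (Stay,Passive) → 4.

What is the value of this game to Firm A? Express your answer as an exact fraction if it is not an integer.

Row minima: Enter → 2, Stay → -1; maximin = 2.
Column maxima: Aggressive → 4, Neutral → 7, Passive → 4; minimax = 4.
2 ≠ 4, so there is no saddle point; optimal play is mixed.
Neutral is strictly dominated by Aggressive (it gives Firm A strictly more in every row), so Firm B never plays it.
On the remaining 2×2 (Enter, Stay vs Aggressive, Passive):
Let Firm A play Enter with probability p. Expected payoff against Aggressive: 4p + (-1)(1−p) = 5p − 1; against Passive: 2p + 4(1−p) = −2p + 4.
Setting these equal: 5p − 1 = −2p + 4 ⇒ 7p = 5 ⇒ p = 5/7, and the value is (5)·(5/7) − 1 = 18/7.
For Firm B: with q = P(Aggressive), equating Enter's and Stay's payoffs gives 2q + 2 = −5q + 4 ⇒ q = 2/7.

18/7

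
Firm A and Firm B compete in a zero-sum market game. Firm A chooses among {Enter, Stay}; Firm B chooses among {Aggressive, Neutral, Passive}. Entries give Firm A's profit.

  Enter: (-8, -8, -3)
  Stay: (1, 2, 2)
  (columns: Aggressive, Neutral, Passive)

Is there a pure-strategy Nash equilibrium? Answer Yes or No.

Row minima: Enter → -8, Stay → 1; maximin = 1.
Column maxima: Aggressive → 1, Neutral → 2, Passive → 2; minimax = 1.
maximin = minimax = 1, so a saddle point exists.

Yes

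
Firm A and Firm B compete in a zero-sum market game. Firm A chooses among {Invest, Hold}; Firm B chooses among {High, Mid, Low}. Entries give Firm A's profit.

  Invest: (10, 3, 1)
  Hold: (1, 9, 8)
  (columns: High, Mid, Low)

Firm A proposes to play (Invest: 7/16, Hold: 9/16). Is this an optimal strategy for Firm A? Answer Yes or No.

Against High this mix gives (7/16)·10 + (9/16)·1 = 79/16.
Against Mid this mix gives (7/16)·3 + (9/16)·9 = 51/8.
Against Low this mix gives (7/16)·1 + (9/16)·8 = 79/16.
All of Firm B's active replies (High, Low) yield 79/16, and no column does worse for Firm A. The mix makes Firm B indifferent and guarantees 79/16, so it is optimal.

Yes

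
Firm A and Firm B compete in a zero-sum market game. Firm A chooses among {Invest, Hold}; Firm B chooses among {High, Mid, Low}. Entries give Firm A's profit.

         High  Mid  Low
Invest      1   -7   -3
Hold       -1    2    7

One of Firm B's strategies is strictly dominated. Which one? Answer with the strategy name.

Low

Mid holds Firm A's payoff strictly below Low in every row: -7 < -3, 2 < 7.
So Low is strictly dominated for Firm B.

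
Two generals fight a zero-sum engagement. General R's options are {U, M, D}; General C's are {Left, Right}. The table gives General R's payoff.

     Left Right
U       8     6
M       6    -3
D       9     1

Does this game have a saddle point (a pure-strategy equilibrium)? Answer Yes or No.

Row minima: U → 6, M → -3, D → 1; maximin = 6.
Column maxima: Left → 9, Right → 6; minimax = 6.
maximin = minimax = 6, so a saddle point exists.

Yes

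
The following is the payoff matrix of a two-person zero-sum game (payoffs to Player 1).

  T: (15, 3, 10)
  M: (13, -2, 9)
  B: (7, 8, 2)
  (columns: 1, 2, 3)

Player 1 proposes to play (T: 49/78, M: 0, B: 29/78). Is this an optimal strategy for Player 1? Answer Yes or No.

Against 1 this mix gives (49/78)·15 + (29/78)·7 = 469/39.
Against 2 this mix gives (49/78)·3 + (29/78)·8 = 379/78.
Against 3 this mix gives (49/78)·10 + (29/78)·2 = 274/39.
Player 2 will play 2, holding Player 1 to 379/78. Shifting weight toward the row that does better against 2 would raise this floor (the equalizing mix achieves 74/13 against both 2 and 3), so the proposed strategy is not optimal.

No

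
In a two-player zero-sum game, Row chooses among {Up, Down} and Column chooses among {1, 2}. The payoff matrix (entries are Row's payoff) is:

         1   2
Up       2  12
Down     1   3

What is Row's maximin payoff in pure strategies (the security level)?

Row minima: Up → 2, Down → 1.
The best of these is 2.

2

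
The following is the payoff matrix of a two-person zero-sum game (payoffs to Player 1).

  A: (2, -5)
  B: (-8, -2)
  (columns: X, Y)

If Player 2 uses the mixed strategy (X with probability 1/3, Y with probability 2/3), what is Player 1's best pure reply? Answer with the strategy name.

A

Expected payoff of A: (1/3)·2 + (2/3)·(-5) = -8/3.
Expected payoff of B: (1/3)·(-8) + (2/3)·(-2) = -4.
The largest is -8/3, so Player 1's best response is A.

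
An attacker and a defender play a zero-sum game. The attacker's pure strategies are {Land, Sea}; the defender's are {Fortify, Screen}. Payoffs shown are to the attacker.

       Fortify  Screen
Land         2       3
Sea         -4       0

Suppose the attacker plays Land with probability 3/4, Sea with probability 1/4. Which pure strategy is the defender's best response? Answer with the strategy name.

If the defender plays Fortify, the attacker's expected payoff is (3/4)·2 + (1/4)·(-4) = 1/2.
If the defender plays Screen, the attacker's expected payoff is (3/4)·3 + (1/4)·0 = 9/4.
The defender minimizes the attacker's payoff; the smallest is 1/2, so the best response is Fortify.

Fortify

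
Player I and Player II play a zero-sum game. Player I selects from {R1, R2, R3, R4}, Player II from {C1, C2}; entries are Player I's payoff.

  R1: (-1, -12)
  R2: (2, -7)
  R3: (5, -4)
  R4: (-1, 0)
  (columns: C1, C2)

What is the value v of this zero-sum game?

Row minima: R1 → -12, R2 → -7, R3 → -4, R4 → -1; maximin = -1.
Column maxima: C1 → 5, C2 → 0; minimax = 0.
-1 ≠ 0, so there is no saddle point; optimal play is mixed.
R1 is strictly dominated by R2, so Player I never plays it.
R2 is strictly dominated by R3, so Player I never plays it.
On the remaining 2×2 (R3, R4 vs C1, C2):
Let Player I play R3 with probability p. Expected payoff against C1: 5p + (-1)(1−p) = 6p − 1; against C2: (-4)p + 0(1−p) = −4p.
Setting these equal: 6p − 1 = −4p ⇒ 10p = 1 ⇒ p = 1/10, and the value is (6)·(1/10) − 1 = -2/5.
For Player II: with q = P(C1), equating R3's and R4's payoffs gives 9q − 4 = −q ⇒ q = 2/5.

-2/5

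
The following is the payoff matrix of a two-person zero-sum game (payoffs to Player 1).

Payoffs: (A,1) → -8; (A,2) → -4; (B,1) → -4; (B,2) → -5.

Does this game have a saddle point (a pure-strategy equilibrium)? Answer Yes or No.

No

Row minima: A → -8, B → -5; maximin = -5.
Column maxima: 1 → -4, 2 → -4; minimax = -4.
-5 ≠ -4, so no pure-strategy equilibrium exists.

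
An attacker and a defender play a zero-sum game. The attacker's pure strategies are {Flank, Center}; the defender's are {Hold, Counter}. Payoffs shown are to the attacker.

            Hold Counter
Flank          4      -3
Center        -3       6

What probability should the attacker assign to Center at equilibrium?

Row minima: Flank → -3, Center → -3; maximin = -3.
Column maxima: Hold → 4, Counter → 6; minimax = 4.
-3 ≠ 4, so there is no saddle point; optimal play is mixed.
Let the attacker play Flank with probability p. Expected payoff against Hold: 4p + (-3)(1−p) = 7p − 3; against Counter: (-3)p + 6(1−p) = −9p + 6.
Setting these equal: 7p − 3 = −9p + 6 ⇒ 16p = 9 ⇒ p = 9/16, and the value is (7)·(9/16) − 3 = 15/16.
For the defender: with q = P(Hold), equating Flank's and Center's payoffs gives 7q − 3 = −9q + 6 ⇒ q = 9/16.

7/16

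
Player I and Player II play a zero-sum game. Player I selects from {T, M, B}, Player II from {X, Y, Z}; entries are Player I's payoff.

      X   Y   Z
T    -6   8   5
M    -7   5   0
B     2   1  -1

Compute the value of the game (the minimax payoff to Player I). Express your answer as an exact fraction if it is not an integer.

Row minima: T → -6, M → -7, B → -1; maximin = -1.
Column maxima: X → 2, Y → 8, Z → 5; minimax = 2.
-1 ≠ 2, so there is no saddle point; optimal play is mixed.
M is strictly dominated by T, so Player I never plays it.
Y is strictly dominated by Z (it gives Player I strictly more in every row), so Player II never plays it.
On the remaining 2×2 (T, B vs X, Z):
Let Player I play T with probability p. Expected payoff against X: (-6)p + 2(1−p) = −8p + 2; against Z: 5p + (-1)(1−p) = 6p − 1.
Setting these equal: −8p + 2 = 6p − 1 ⇒ −14p = -3 ⇒ p = 3/14, and the value is (-8)·(3/14) + 2 = 2/7.
For Player II: with q = P(X), equating T's and B's payoffs gives −11q + 5 = 3q − 1 ⇒ q = 3/7.

2/7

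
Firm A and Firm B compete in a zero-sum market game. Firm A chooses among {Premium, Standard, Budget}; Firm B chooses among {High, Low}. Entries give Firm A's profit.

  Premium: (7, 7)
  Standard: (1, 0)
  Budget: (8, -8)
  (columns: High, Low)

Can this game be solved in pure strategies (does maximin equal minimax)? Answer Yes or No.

Row minima: Premium → 7, Standard → 0, Budget → -8; maximin = 7.
Column maxima: High → 8, Low → 7; minimax = 7.
maximin = minimax = 7, so a saddle point exists.

Yes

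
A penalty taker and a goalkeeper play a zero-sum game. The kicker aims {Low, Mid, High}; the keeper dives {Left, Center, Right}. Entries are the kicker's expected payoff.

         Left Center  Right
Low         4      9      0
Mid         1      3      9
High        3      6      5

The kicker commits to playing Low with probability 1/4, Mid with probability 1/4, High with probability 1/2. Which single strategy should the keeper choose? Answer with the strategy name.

Left

If the keeper plays Left, the kicker's expected payoff is (1/4)·4 + (1/4)·1 + (1/2)·3 = 11/4.
If the keeper plays Center, the kicker's expected payoff is (1/4)·9 + (1/4)·3 + (1/2)·6 = 6.
If the keeper plays Right, the kicker's expected payoff is (1/4)·0 + (1/4)·9 + (1/2)·5 = 19/4.
The keeper minimizes the kicker's payoff; the smallest is 11/4, so the best response is Left.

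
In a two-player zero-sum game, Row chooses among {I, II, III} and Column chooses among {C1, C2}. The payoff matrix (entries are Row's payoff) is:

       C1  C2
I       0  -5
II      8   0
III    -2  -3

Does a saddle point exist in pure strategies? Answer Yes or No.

Row minima: I → -5, II → 0, III → -3; maximin = 0.
Column maxima: C1 → 8, C2 → 0; minimax = 0.
maximin = minimax = 0, so a saddle point exists.

Yes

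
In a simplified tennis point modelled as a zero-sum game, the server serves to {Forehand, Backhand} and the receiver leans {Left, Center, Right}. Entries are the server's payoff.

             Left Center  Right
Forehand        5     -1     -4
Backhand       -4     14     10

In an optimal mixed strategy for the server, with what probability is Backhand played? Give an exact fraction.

9/23

Row minima: Forehand → -4, Backhand → -4; maximin = -4.
Column maxima: Left → 5, Center → 14, Right → 10; minimax = 5.
-4 ≠ 5, so there is no saddle point; optimal play is mixed.
Center is strictly dominated by Right (it gives the server strictly more in every row), so the receiver never plays it.
On the remaining 2×2 (Forehand, Backhand vs Left, Right):
Let the server play Forehand with probability p. Expected payoff against Left: 5p + (-4)(1−p) = 9p − 4; against Right: (-4)p + 10(1−p) = −14p + 10.
Setting these equal: 9p − 4 = −14p + 10 ⇒ 23p = 14 ⇒ p = 14/23, and the value is (9)·(14/23) − 4 = 34/23.
For the receiver: with q = P(Left), equating Forehand's and Backhand's payoffs gives 9q − 4 = −14q + 10 ⇒ q = 14/23.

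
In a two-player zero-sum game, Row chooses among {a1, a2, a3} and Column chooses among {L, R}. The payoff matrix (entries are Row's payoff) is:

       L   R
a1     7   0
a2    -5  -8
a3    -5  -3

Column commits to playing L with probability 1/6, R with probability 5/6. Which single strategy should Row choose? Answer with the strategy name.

a1

Expected payoff of a1: (1/6)·7 + (5/6)·0 = 7/6.
Expected payoff of a2: (1/6)·(-5) + (5/6)·(-8) = -15/2.
Expected payoff of a3: (1/6)·(-5) + (5/6)·(-3) = -10/3.
The largest is 7/6, so Row's best response is a1.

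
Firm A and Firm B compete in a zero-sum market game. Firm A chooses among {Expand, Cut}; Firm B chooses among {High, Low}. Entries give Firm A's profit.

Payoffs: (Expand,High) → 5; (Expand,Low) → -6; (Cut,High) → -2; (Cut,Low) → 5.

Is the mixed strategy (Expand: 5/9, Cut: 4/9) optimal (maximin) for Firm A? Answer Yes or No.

No

Against High this mix gives (5/9)·5 + (4/9)·(-2) = 17/9.
Against Low this mix gives (5/9)·(-6) + (4/9)·5 = -10/9.
Firm B will play Low, holding Firm A to -10/9. Shifting weight toward the row that does better against Low would raise this floor (the equalizing mix achieves 13/18 against both Low and High), so the proposed strategy is not optimal.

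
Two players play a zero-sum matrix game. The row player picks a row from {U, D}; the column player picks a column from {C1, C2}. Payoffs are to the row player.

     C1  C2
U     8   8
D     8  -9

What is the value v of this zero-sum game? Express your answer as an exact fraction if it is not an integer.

8

Row minima: U → 8, D → -9; maximin = 8.
Column maxima: C1 → 8, C2 → 8; minimax = 8.
Since maximin = minimax = 8, there is a saddle point and the value is 8.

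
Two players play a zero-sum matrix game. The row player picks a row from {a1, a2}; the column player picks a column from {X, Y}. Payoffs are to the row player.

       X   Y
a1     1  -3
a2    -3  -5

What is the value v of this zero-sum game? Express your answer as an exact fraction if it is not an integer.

-3

Row minima: a1 → -3, a2 → -5; maximin = -3.
Column maxima: X → 1, Y → -3; minimax = -3.
Since maximin = minimax = -3, there is a saddle point and the value is -3.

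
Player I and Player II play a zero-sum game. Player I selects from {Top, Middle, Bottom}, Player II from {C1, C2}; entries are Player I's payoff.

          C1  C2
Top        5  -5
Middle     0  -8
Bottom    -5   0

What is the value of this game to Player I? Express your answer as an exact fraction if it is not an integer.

Row minima: Top → -5, Middle → -8, Bottom → -5; maximin = -5.
Column maxima: C1 → 5, C2 → 0; minimax = 0.
-5 ≠ 0, so there is no saddle point; optimal play is mixed.
Middle is strictly dominated by Top, so Player I never plays it.
On the remaining 2×2 (Top, Bottom vs C1, C2):
Let Player I play Top with probability p. Expected payoff against C1: 5p + (-5)(1−p) = 10p − 5; against C2: (-5)p + 0(1−p) = −5p.
Setting these equal: 10p − 5 = −5p ⇒ 15p = 5 ⇒ p = 1/3, and the value is (10)·(1/3) − 5 = -5/3.
For Player II: with q = P(C1), equating Top's and Bottom's payoffs gives 10q − 5 = −5q ⇒ q = 1/3.

-5/3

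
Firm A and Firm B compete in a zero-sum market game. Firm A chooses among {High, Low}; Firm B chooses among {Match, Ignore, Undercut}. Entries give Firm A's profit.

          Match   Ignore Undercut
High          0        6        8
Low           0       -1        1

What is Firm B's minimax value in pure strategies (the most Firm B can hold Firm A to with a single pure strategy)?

Column maxima: Match → 0, Ignore → 6, Undercut → 8.
The smallest of these is 0.

0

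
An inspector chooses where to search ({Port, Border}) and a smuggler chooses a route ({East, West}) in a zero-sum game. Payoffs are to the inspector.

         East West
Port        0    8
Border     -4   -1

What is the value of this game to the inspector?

0

Row minima: Port → 0, Border → -4; maximin = 0.
Column maxima: East → 0, West → 8; minimax = 0.
Since maximin = minimax = 0, there is a saddle point and the value is 0.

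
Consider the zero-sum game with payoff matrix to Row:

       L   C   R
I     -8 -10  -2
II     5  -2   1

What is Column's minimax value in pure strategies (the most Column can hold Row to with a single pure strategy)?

Column maxima: L → 5, C → -2, R → 1.
The smallest of these is -2.

-2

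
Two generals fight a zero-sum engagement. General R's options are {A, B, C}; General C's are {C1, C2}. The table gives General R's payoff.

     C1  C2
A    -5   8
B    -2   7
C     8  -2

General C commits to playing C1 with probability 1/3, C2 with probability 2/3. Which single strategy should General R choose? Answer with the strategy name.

Expected payoff of A: (1/3)·(-5) + (2/3)·8 = 11/3.
Expected payoff of B: (1/3)·(-2) + (2/3)·7 = 4.
Expected payoff of C: (1/3)·8 + (2/3)·(-2) = 4/3.
The largest is 4, so General R's best response is B.

B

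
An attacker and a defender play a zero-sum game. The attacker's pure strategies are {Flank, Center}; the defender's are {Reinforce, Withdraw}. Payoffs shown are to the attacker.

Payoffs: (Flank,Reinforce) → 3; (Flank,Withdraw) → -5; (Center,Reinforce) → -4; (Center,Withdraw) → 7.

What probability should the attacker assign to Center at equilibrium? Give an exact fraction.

8/19

Row minima: Flank → -5, Center → -4; maximin = -4.
Column maxima: Reinforce → 3, Withdraw → 7; minimax = 3.
-4 ≠ 3, so there is no saddle point; optimal play is mixed.
Let the attacker play Flank with probability p. Expected payoff against Reinforce: 3p + (-4)(1−p) = 7p − 4; against Withdraw: (-5)p + 7(1−p) = −12p + 7.
Setting these equal: 7p − 4 = −12p + 7 ⇒ 19p = 11 ⇒ p = 11/19, and the value is (7)·(11/19) − 4 = 1/19.
For the defender: with q = P(Reinforce), equating Flank's and Center's payoffs gives 8q − 5 = −11q + 7 ⇒ q = 12/19.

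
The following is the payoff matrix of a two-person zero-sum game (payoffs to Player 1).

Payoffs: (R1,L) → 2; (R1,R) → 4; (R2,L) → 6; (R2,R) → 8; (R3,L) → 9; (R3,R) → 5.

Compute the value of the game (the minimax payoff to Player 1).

Row minima: R1 → 2, R2 → 6, R3 → 5; maximin = 6.
Column maxima: L → 9, R → 8; minimax = 8.
6 ≠ 8, so there is no saddle point; optimal play is mixed.
R1 is strictly dominated by R2, so Player 1 never plays it.
On the remaining 2×2 (R2, R3 vs L, R):
Let Player 1 play R2 with probability p. Expected payoff against L: 6p + 9(1−p) = −3p + 9; against R: 8p + 5(1−p) = 3p + 5.
Setting these equal: −3p + 9 = 3p + 5 ⇒ −6p = -4 ⇒ p = 2/3, and the value is (-3)·(2/3) + 9 = 7.
For Player 2: with q = P(L), equating R2's and R3's payoffs gives −2q + 8 = 4q + 5 ⇒ q = 1/2.

7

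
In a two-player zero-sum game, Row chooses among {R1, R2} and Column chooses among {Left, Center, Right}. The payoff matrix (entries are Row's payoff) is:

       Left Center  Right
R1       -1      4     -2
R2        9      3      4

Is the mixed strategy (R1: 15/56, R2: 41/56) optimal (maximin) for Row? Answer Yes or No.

Against Left this mix gives (15/56)·(-1) + (41/56)·9 = 177/28.
Against Center this mix gives (15/56)·4 + (41/56)·3 = 183/56.
Against Right this mix gives (15/56)·(-2) + (41/56)·4 = 67/28.
Column will play Right, holding Row to 67/28. Shifting weight toward the row that does better against Right would raise this floor (the equalizing mix achieves 22/7 against both Right and Center), so the proposed strategy is not optimal.

No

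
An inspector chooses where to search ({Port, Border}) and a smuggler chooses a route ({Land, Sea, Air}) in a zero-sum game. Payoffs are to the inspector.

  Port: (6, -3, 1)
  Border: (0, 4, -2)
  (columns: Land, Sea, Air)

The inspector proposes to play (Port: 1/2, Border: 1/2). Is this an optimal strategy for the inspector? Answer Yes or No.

Against Land this mix gives (1/2)·6 + (1/2)·0 = 3.
Against Sea this mix gives (1/2)·(-3) + (1/2)·4 = 1/2.
Against Air this mix gives (1/2)·1 + (1/2)·(-2) = -1/2.
The smuggler will play Air, holding the inspector to -1/2. Shifting weight toward the row that does better against Air would raise this floor (the equalizing mix achieves -1/5 against both Air and Sea), so the proposed strategy is not optimal.

No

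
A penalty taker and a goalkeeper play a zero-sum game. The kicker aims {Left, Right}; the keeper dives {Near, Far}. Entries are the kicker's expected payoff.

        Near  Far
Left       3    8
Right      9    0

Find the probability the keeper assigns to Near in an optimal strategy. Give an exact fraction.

Row minima: Left → 3, Right → 0; maximin = 3.
Column maxima: Near → 9, Far → 8; minimax = 8.
3 ≠ 8, so there is no saddle point; optimal play is mixed.
Let the kicker play Left with probability p. Expected payoff against Near: 3p + 9(1−p) = −6p + 9; against Far: 8p + 0(1−p) = 8p.
Setting these equal: −6p + 9 = 8p ⇒ −14p = -9 ⇒ p = 9/14, and the value is (-6)·(9/14) + 9 = 36/7.
For the keeper: with q = P(Near), equating Left's and Right's payoffs gives −5q + 8 = 9q ⇒ q = 4/7.

4/7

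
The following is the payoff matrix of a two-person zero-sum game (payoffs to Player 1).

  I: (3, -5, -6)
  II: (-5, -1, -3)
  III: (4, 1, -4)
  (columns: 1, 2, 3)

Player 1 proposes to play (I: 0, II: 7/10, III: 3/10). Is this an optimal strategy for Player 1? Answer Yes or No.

Against 1 this mix gives (7/10)·(-5) + (3/10)·4 = -23/10.
Against 2 this mix gives (7/10)·(-1) + (3/10)·1 = -2/5.
Against 3 this mix gives (7/10)·(-3) + (3/10)·(-4) = -33/10.
Player 2 will play 3, holding Player 1 to -33/10. Shifting weight toward the row that does better against 3 would raise this floor (the equalizing mix achieves -16/5 against both 3 and 1), so the proposed strategy is not optimal.

No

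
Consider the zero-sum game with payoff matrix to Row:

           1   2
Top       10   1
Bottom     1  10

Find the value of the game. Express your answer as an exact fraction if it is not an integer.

Row minima: Top → 1, Bottom → 1; maximin = 1.
Column maxima: 1 → 10, 2 → 10; minimax = 10.
1 ≠ 10, so there is no saddle point; optimal play is mixed.
Let Row play Top with probability p. Expected payoff against 1: 10p + 1(1−p) = 9p + 1; against 2: 1p + 10(1−p) = −9p + 10.
Setting these equal: 9p + 1 = −9p + 10 ⇒ 18p = 9 ⇒ p = 1/2, and the value is (9)·(1/2) + 1 = 11/2.
For Column: with q = P(1), equating Top's and Bottom's payoffs gives 9q + 1 = −9q + 10 ⇒ q = 1/2.

11/2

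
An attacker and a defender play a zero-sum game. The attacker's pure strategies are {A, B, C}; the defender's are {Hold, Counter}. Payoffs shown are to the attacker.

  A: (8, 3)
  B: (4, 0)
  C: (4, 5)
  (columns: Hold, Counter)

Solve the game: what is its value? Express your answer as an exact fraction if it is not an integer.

Row minima: A → 3, B → 0, C → 4; maximin = 4.
Column maxima: Hold → 8, Counter → 5; minimax = 5.
4 ≠ 5, so there is no saddle point; optimal play is mixed.
B is strictly dominated by A, so the attacker never plays it.
On the remaining 2×2 (A, C vs Hold, Counter):
Let the attacker play A with probability p. Expected payoff against Hold: 8p + 4(1−p) = 4p + 4; against Counter: 3p + 5(1−p) = −2p + 5.
Setting these equal: 4p + 4 = −2p + 5 ⇒ 6p = 1 ⇒ p = 1/6, and the value is (4)·(1/6) + 4 = 14/3.
For the defender: with q = P(Hold), equating A's and C's payoffs gives 5q + 3 = −q + 5 ⇒ q = 1/3.

14/3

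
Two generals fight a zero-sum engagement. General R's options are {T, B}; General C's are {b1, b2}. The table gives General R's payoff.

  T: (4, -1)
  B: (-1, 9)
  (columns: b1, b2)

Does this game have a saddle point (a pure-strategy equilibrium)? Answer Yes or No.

No

Row minima: T → -1, B → -1; maximin = -1.
Column maxima: b1 → 4, b2 → 9; minimax = 4.
-1 ≠ 4, so no pure-strategy equilibrium exists.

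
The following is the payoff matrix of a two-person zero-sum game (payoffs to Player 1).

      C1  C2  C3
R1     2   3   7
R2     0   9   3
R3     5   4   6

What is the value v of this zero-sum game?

9/2

Row minima: R1 → 2, R2 → 0, R3 → 4; maximin = 4.
Column maxima: C1 → 5, C2 → 9, C3 → 7; minimax = 5.
4 ≠ 5, so there is no saddle point; optimal play is mixed.
C3 is strictly dominated by C1 (it gives Player 1 strictly more in every row), so Player 2 never plays it.
With C3 eliminated, R1 is strictly dominated by R3 (R3 gives Player 1 strictly more in every remaining column), so Player 1 never plays it.
On the remaining 2×2 (R2, R3 vs C1, C2):
Let Player 1 play R2 with probability p. Expected payoff against C1: 0p + 5(1−p) = −5p + 5; against C2: 9p + 4(1−p) = 5p + 4.
Setting these equal: −5p + 5 = 5p + 4 ⇒ −10p = -1 ⇒ p = 1/10, and the value is (-5)·(1/10) + 5 = 9/2.
For Player 2: with q = P(C1), equating R2's and R3's payoffs gives −9q + 9 = q + 4 ⇒ q = 1/2.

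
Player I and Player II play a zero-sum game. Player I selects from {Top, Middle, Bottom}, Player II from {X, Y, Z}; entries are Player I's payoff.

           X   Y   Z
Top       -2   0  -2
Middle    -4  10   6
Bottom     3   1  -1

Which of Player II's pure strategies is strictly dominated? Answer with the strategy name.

Z holds Player I's payoff strictly below Y in every row: -2 < 0, 6 < 10, -1 < 1.
So Y is strictly dominated for Player II.

Y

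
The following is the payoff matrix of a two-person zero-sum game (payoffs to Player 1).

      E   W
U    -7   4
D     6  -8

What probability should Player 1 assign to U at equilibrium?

Row minima: U → -7, D → -8; maximin = -7.
Column maxima: E → 6, W → 4; minimax = 4.
-7 ≠ 4, so there is no saddle point; optimal play is mixed.
Let Player 1 play U with probability p. Expected payoff against E: (-7)p + 6(1−p) = −13p + 6; against W: 4p + (-8)(1−p) = 12p − 8.
Setting these equal: −13p + 6 = 12p − 8 ⇒ −25p = -14 ⇒ p = 14/25, and the value is (-13)·(14/25) + 6 = -32/25.
For Player 2: with q = P(E), equating U's and D's payoffs gives −11q + 4 = 14q − 8 ⇒ q = 12/25.

14/25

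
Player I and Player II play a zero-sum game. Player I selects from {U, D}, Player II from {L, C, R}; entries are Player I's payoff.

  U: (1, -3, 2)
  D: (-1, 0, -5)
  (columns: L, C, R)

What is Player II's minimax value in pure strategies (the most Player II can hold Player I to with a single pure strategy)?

0

Column maxima: L → 1, C → 0, R → 2.
The smallest of these is 0.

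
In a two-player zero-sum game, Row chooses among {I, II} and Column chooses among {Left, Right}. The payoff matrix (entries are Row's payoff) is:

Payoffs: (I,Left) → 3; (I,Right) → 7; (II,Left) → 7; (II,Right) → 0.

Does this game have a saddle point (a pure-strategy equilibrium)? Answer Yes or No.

Row minima: I → 3, II → 0; maximin = 3.
Column maxima: Left → 7, Right → 7; minimax = 7.
3 ≠ 7, so no pure-strategy equilibrium exists.

No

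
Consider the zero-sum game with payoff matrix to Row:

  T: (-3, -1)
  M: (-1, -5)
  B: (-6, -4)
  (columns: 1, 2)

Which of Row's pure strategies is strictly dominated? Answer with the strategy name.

T gives a strictly higher payoff than B against every column: -3 > -6, -1 > -4.
So B is strictly dominated and Row never plays it.

B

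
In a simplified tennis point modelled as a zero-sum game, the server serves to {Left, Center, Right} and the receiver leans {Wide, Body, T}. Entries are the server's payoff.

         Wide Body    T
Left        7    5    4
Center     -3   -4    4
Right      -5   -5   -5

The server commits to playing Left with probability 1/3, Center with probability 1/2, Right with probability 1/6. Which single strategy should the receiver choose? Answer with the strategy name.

Body

If the receiver plays Wide, the server's expected payoff is (1/3)·7 + (1/2)·(-3) + (1/6)·(-5) = 0.
If the receiver plays Body, the server's expected payoff is (1/3)·5 + (1/2)·(-4) + (1/6)·(-5) = -7/6.
If the receiver plays T, the server's expected payoff is (1/3)·4 + (1/2)·4 + (1/6)·(-5) = 5/2.
The receiver minimizes the server's payoff; the smallest is -7/6, so the best response is Body.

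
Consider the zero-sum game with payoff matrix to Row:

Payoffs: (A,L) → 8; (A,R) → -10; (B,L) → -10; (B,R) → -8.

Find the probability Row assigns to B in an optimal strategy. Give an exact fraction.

Row minima: A → -10, B → -10; maximin = -10.
Column maxima: L → 8, R → -8; minimax = -8.
-10 ≠ -8, so there is no saddle point; optimal play is mixed.
Let Row play A with probability p. Expected payoff against L: 8p + (-10)(1−p) = 18p − 10; against R: (-10)p + (-8)(1−p) = −2p − 8.
Setting these equal: 18p − 10 = −2p − 8 ⇒ 20p = 2 ⇒ p = 1/10, and the value is (18)·(1/10) − 10 = -41/5.
For Column: with q = P(L), equating A's and B's payoffs gives 18q − 10 = −2q − 8 ⇒ q = 1/10.

9/10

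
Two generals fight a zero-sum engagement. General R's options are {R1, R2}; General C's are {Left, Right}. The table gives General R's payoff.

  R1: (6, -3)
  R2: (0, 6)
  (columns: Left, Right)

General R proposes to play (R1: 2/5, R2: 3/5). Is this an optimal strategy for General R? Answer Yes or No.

Against Left this mix gives (2/5)·6 + (3/5)·0 = 12/5.
Against Right this mix gives (2/5)·(-3) + (3/5)·6 = 12/5.
All of General C's active replies (Left, Right) yield 12/5, and no column does worse for General R. The mix makes General C indifferent and guarantees 12/5, so it is optimal.

Yes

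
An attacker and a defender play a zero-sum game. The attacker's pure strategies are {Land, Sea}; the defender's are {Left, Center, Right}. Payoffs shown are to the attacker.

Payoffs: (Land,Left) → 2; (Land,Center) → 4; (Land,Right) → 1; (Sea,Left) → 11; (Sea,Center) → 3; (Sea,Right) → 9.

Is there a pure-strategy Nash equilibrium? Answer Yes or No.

No

Row minima: Land → 1, Sea → 3; maximin = 3.
Column maxima: Left → 11, Center → 4, Right → 9; minimax = 4.
3 ≠ 4, so no pure-strategy equilibrium exists.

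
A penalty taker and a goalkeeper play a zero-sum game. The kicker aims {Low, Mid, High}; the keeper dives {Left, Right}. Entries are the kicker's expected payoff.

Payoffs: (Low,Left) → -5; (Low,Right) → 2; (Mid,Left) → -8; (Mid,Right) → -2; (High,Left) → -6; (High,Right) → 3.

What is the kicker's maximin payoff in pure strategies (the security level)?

-5

Row minima: Low → -5, Mid → -8, High → -6.
The best of these is -5.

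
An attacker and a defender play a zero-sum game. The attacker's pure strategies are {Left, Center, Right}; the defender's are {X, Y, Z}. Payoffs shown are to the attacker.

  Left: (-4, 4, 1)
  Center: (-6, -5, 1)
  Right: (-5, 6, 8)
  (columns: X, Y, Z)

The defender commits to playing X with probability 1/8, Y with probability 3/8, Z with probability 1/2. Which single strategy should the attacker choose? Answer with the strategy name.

Right

Expected payoff of Left: (1/8)·(-4) + (3/8)·4 + (1/2)·1 = 3/2.
Expected payoff of Center: (1/8)·(-6) + (3/8)·(-5) + (1/2)·1 = -17/8.
Expected payoff of Right: (1/8)·(-5) + (3/8)·6 + (1/2)·8 = 45/8.
The largest is 45/8, so the attacker's best response is Right.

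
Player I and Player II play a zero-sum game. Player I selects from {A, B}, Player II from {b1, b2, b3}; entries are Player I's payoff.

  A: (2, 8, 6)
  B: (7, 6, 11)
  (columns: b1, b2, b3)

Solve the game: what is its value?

Row minima: A → 2, B → 6; maximin = 6.
Column maxima: b1 → 7, b2 → 8, b3 → 11; minimax = 7.
6 ≠ 7, so there is no saddle point; optimal play is mixed.
b3 is strictly dominated by b1 (it gives Player I strictly more in every row), so Player II never plays it.
On the remaining 2×2 (A, B vs b1, b2):
Let Player I play A with probability p. Expected payoff against b1: 2p + 7(1−p) = −5p + 7; against b2: 8p + 6(1−p) = 2p + 6.
Setting these equal: −5p + 7 = 2p + 6 ⇒ −7p = -1 ⇒ p = 1/7, and the value is (-5)·(1/7) + 7 = 44/7.
For Player II: with q = P(b1), equating A's and B's payoffs gives −6q + 8 = q + 6 ⇒ q = 2/7.

44/7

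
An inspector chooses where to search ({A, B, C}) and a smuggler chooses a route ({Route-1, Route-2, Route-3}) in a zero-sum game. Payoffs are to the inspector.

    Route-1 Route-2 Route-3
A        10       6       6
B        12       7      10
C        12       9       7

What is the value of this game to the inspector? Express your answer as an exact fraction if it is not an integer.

41/5

Row minima: A → 6, B → 7, C → 7; maximin = 7.
Column maxima: Route-1 → 12, Route-2 → 9, Route-3 → 10; minimax = 9.
7 ≠ 9, so there is no saddle point; optimal play is mixed.
A is strictly dominated by B, so the inspector never plays it.
Route-1 is strictly dominated by Route-2 (it gives the inspector strictly more in every row), so the smuggler never plays it.
On the remaining 2×2 (B, C vs Route-2, Route-3):
Let the inspector play B with probability p. Expected payoff against Route-2: 7p + 9(1−p) = −2p + 9; against Route-3: 10p + 7(1−p) = 3p + 7.
Setting these equal: −2p + 9 = 3p + 7 ⇒ −5p = -2 ⇒ p = 2/5, and the value is (-2)·(2/5) + 9 = 41/5.
For the smuggler: with q = P(Route-2), equating B's and C's payoffs gives −3q + 10 = 2q + 7 ⇒ q = 3/5.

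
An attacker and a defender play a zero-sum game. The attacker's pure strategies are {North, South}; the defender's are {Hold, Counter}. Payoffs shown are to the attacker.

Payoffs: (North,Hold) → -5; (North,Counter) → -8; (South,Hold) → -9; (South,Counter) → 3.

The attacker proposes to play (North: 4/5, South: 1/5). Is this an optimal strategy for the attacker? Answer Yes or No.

Against Hold this mix gives (4/5)·(-5) + (1/5)·(-9) = -29/5.
Against Counter this mix gives (4/5)·(-8) + (1/5)·3 = -29/5.
All of the defender's active replies (Hold, Counter) yield -29/5, and no column does worse for the attacker. The mix makes the defender indifferent and guarantees -29/5, so it is optimal.

Yes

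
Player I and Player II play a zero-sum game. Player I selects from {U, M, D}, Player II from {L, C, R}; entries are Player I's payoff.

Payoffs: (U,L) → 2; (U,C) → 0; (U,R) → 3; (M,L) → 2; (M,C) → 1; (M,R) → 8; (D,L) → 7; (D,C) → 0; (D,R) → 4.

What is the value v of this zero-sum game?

1

Row minima: U → 0, M → 1, D → 0; maximin = 1.
Column maxima: L → 7, C → 1, R → 8; minimax = 1.
Since maximin = minimax = 1, there is a saddle point and the value is 1.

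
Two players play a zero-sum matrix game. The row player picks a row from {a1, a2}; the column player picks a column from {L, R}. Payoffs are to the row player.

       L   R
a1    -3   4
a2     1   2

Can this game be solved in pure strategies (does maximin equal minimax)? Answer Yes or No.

Yes

Row minima: a1 → -3, a2 → 1; maximin = 1.
Column maxima: L → 1, R → 4; minimax = 1.
maximin = minimax = 1, so a saddle point exists.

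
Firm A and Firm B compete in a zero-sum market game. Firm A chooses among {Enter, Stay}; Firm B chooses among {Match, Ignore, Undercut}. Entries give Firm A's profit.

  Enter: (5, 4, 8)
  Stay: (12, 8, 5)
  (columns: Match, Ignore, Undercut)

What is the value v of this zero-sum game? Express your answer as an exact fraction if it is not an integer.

44/7

Row minima: Enter → 4, Stay → 5; maximin = 5.
Column maxima: Match → 12, Ignore → 8, Undercut → 8; minimax = 8.
5 ≠ 8, so there is no saddle point; optimal play is mixed.
Match is strictly dominated by Ignore (it gives Firm A strictly more in every row), so Firm B never plays it.
On the remaining 2×2 (Enter, Stay vs Ignore, Undercut):
Let Firm A play Enter with probability p. Expected payoff against Ignore: 4p + 8(1−p) = −4p + 8; against Undercut: 8p + 5(1−p) = 3p + 5.
Setting these equal: −4p + 8 = 3p + 5 ⇒ −7p = -3 ⇒ p = 3/7, and the value is (-4)·(3/7) + 8 = 44/7.
For Firm B: with q = P(Ignore), equating Enter's and Stay's payoffs gives −4q + 8 = 3q + 5 ⇒ q = 3/7.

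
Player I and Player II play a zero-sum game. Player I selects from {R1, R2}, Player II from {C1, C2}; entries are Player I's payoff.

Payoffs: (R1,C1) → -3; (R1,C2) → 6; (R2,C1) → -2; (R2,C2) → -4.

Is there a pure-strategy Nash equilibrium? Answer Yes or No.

Row minima: R1 → -3, R2 → -4; maximin = -3.
Column maxima: C1 → -2, C2 → 6; minimax = -2.
-3 ≠ -2, so no pure-strategy equilibrium exists.

No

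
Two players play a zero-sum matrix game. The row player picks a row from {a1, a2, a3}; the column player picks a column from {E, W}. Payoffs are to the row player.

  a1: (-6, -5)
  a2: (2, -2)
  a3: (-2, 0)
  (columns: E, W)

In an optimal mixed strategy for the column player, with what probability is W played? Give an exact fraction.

Row minima: a1 → -6, a2 → -2, a3 → -2; maximin = -2.
Column maxima: E → 2, W → 0; minimax = 0.
-2 ≠ 0, so there is no saddle point; optimal play is mixed.
a1 is strictly dominated by a2, so the row player never plays it.
On the remaining 2×2 (a2, a3 vs E, W):
Let the row player play a2 with probability p. Expected payoff against E: 2p + (-2)(1−p) = 4p − 2; against W: (-2)p + 0(1−p) = −2p.
Setting these equal: 4p − 2 = −2p ⇒ 6p = 2 ⇒ p = 1/3, and the value is (4)·(1/3) − 2 = -2/3.
For the column player: with q = P(E), equating a2's and a3's payoffs gives 4q − 2 = −2q ⇒ q = 1/3.

2/3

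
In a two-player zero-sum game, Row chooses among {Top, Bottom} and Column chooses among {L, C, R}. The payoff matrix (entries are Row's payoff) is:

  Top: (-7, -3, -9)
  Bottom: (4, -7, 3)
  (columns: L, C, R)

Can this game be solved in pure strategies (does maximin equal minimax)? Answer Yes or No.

No

Row minima: Top → -9, Bottom → -7; maximin = -7.
Column maxima: L → 4, C → -3, R → 3; minimax = -3.
-7 ≠ -3, so no pure-strategy equilibrium exists.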